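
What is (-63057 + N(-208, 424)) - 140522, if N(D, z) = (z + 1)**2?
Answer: -22954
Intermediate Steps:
N(D, z) = (1 + z)**2
(-63057 + N(-208, 424)) - 140522 = (-63057 + (1 + 424)**2) - 140522 = (-63057 + 425**2) - 140522 = (-63057 + 180625) - 140522 = 117568 - 140522 = -22954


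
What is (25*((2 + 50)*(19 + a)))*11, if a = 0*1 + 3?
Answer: 314600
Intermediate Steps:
a = 3 (a = 0 + 3 = 3)
(25*((2 + 50)*(19 + a)))*11 = (25*((2 + 50)*(19 + 3)))*11 = (25*(52*22))*11 = (25*1144)*11 = 28600*11 = 314600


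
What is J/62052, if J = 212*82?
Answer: 4346/15513 ≈ 0.28015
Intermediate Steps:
J = 17384
J/62052 = 17384/62052 = 17384*(1/62052) = 4346/15513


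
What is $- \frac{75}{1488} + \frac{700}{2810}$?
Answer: $\frac{27695}{139376} \approx 0.19871$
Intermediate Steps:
$- \frac{75}{1488} + \frac{700}{2810} = \left(-75\right) \frac{1}{1488} + 700 \cdot \frac{1}{2810} = - \frac{25}{496} + \frac{70}{281} = \frac{27695}{139376}$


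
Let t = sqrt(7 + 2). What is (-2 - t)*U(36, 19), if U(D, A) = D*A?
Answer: -3420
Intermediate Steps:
U(D, A) = A*D
t = 3 (t = sqrt(9) = 3)
(-2 - t)*U(36, 19) = (-2 - 1*3)*(19*36) = (-2 - 3)*684 = -5*684 = -3420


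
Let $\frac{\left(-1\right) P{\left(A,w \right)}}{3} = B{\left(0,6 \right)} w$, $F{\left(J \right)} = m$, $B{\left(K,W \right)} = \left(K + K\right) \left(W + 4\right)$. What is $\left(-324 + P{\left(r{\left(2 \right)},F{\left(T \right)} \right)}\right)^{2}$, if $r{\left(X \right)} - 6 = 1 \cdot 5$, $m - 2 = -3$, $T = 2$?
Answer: $104976$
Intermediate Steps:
$B{\left(K,W \right)} = 2 K \left(4 + W\right)$
$m = -1$ ($m = 2 - 3 = -1$)
$r{\left(X \right)} = 11$ ($r{\left(X \right)} = 6 + 1 \cdot 5 = 6 + 5 = 11$)
$F{\left(J \right)} = -1$
$P{\left(A,w \right)} = 0$ ($P{\left(A,w \right)} = - 3 \cdot 2 \cdot 0 \left(4 + 6\right) w = - 3 \cdot 2 \cdot 0 \cdot 10 w = - 3 \cdot 0 w = \left(-3\right) 0 = 0$)
$\left(-324 + P{\left(r{\left(2 \right)},F{\left(T \right)} \right)}\right)^{2} = \left(-324 + 0\right)^{2} = \left(-324\right)^{2} = 104976$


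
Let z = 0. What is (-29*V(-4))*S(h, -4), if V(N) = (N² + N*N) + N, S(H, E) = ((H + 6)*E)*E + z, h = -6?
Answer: 0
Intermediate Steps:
S(H, E) = E²*(6 + H) (S(H, E) = ((H + 6)*E)*E + 0 = ((6 + H)*E)*E + 0 = (E*(6 + H))*E + 0 = E²*(6 + H) + 0 = E²*(6 + H))
V(N) = N + 2*N² (V(N) = (N² + N²) + N = 2*N² + N = N + 2*N²)
(-29*V(-4))*S(h, -4) = (-(-116)*(1 + 2*(-4)))*((-4)²*(6 - 6)) = (-(-116)*(1 - 8))*(16*0) = -(-116)*(-7)*0 = -29*28*0 = -812*0 = 0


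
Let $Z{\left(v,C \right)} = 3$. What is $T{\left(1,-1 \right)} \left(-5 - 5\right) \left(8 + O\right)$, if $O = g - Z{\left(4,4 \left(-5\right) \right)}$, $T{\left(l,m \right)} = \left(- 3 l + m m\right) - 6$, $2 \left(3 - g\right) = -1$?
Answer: $680$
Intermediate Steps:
$g = \frac{7}{2}$ ($g = 3 - - \frac{1}{2} = 3 + \frac{1}{2} = \frac{7}{2} \approx 3.5$)
$T{\left(l,m \right)} = -6 + m^{2} - 3 l$ ($T{\left(l,m \right)} = \left(- 3 l + m^{2}\right) - 6 = \left(m^{2} - 3 l\right) - 6 = -6 + m^{2} - 3 l$)
$O = \frac{1}{2}$ ($O = \frac{7}{2} - 3 = \frac{1}{2} \approx 0.5$)
$T{\left(1,-1 \right)} \left(-5 - 5\right) \left(8 + O\right) = \left(-6 + \left(-1\right)^{2} - 3\right) \left(-5 - 5\right) \left(8 + \frac{1}{2}\right) = \left(-6 + 1 - 3\right) \left(\left(-10\right) \frac{17}{2}\right) = \left(-8\right) \left(-85\right) = 680$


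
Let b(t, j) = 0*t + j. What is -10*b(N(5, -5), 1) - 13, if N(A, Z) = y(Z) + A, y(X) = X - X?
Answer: -23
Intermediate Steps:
y(X) = 0
N(A, Z) = A (N(A, Z) = 0 + A = A)
b(t, j) = j (b(t, j) = 0 + j = j)
-10*b(N(5, -5), 1) - 13 = -10*1 - 13 = -10 - 13 = -23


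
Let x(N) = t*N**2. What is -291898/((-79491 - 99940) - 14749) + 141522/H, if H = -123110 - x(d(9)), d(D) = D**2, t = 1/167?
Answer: 706935109859/1996746240790 ≈ 0.35404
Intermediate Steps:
t = 1/167 ≈ 0.0059880
x(N) = N**2/167
H = -20565931/167 (H = -123110 - (9**2)**2/167 = -123110 - 81**2/167 = -123110 - 6561/167 = -20565931/167 ≈ -1.2315e+5)
-291898/((-79491 - 99940) - 14749) + 141522/H = -291898/((-79491 - 99940) - 14749) + 141522/(-20565931/167) = -291898/(-179431 - 14749) + 141522*(-167/20565931) = -291898/(-194180) - 23634174/20565931 = -291898*(-1/194180) - 23634174/20565931 = 145949/97090 - 23634174/20565931 = 706935109859/1996746240790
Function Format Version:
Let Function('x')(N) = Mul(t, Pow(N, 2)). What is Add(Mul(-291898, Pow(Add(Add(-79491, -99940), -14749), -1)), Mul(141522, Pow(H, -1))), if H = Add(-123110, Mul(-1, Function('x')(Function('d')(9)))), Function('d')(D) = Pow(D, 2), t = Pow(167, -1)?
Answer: Rational(706935109859, 1996746240790) ≈ 0.35404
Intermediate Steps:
t = Rational(1, 167) ≈ 0.0059880
Function('x')(N) = Mul(Rational(1, 167), Pow(N, 2))
H = Rational(-20565931, 167) (H = Add(-123110, Mul(-1, Mul(Rational(1, 167), Pow(Pow(9, 2), 2)))) = Add(-123110, Mul(-1, Mul(Rational(1, 167), Pow(81, 2)))) = Add(-123110, Mul(-1, Mul(Rational(1, 167), 6561))) = Add(-123110, Mul(-1, Rational(6561, 167))) = Add(-123110, Rational(-6561, 167)) = Rational(-20565931, 167) ≈ -1.2315e+5)
Add(Mul(-291898, Pow(Add(Add(-79491, -99940), -14749), -1)), Mul(141522, Pow(H, -1))) = Add(Mul(-291898, Pow(Add(Add(-79491, -99940), -14749), -1)), Mul(141522, Pow(Rational(-20565931, 167), -1))) = Add(Mul(-291898, Pow(Add(-179431, -14749), -1)), Mul(141522, Rational(-167, 20565931))) = Add(Mul(-291898, Pow(-194180, -1)), Rational(-23634174, 20565931)) = Add(Mul(-291898, Rational(-1, 194180)), Rational(-23634174, 20565931)) = Add(Rational(145949, 97090), Rational(-23634174, 20565931)) = Rational(706935109859, 1996746240790)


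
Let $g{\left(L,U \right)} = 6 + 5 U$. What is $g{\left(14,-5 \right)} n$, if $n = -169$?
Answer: $3211$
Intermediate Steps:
$g{\left(14,-5 \right)} n = \left(6 + 5 \left(-5\right)\right) \left(-169\right) = \left(6 - 25\right) \left(-169\right) = \left(-19\right) \left(-169\right) = 3211$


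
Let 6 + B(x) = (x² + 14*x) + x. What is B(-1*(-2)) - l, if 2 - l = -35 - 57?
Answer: -66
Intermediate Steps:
l = 94 (l = 2 - (-35 - 57) = 2 - 1*(-92) = 2 + 92 = 94)
B(x) = -6 + x² + 15*x (B(x) = -6 + ((x² + 14*x) + x) = -6 + (x² + 15*x) = -6 + x² + 15*x)
B(-1*(-2)) - l = (-6 + (-1*(-2))² + 15*(-1*(-2))) - 1*94 = (-6 + 2² + 15*2) - 94 = (-6 + 4 + 30) - 94 = 28 - 94 = -66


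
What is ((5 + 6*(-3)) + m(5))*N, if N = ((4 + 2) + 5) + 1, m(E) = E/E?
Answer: -144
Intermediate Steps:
m(E) = 1
N = 12 (N = (6 + 5) + 1 = 11 + 1 = 12)
((5 + 6*(-3)) + m(5))*N = ((5 + 6*(-3)) + 1)*12 = ((5 - 18) + 1)*12 = (-13 + 1)*12 = -12*12 = -144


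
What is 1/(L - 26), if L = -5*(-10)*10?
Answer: 1/474 ≈ 0.0021097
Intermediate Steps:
L = 500 (L = 50*10 = 500)
1/(L - 26) = 1/(500 - 26) = 1/474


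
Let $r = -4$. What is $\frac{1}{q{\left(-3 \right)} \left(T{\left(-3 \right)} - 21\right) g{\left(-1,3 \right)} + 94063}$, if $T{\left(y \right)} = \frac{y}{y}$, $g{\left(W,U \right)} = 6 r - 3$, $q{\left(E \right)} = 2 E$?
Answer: $\frac{1}{90823} \approx 1.101 \cdot 10^{-5}$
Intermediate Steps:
$g{\left(W,U \right)} = -27$ ($g{\left(W,U \right)} = 6 \left(-4\right) - 3 = -24 - 3 = -27$)
$T{\left(y \right)} = 1$
$\frac{1}{q{\left(-3 \right)} \left(T{\left(-3 \right)} - 21\right) g{\left(-1,3 \right)} + 94063} = \frac{1}{2 \left(-3\right) \left(1 - 21\right) \left(-27\right) + 94063} = \frac{1}{\left(-6\right) \left(-20\right) \left(-27\right) + 94063} = \frac{1}{120 \left(-27\right) + 94063} = \frac{1}{-3240 + 94063} = \frac{1}{90823}$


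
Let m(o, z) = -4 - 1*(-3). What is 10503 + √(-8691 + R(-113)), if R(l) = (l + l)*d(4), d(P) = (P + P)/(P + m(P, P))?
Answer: 10503 + 7*I*√1707/3 ≈ 10503.0 + 96.404*I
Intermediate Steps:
m(o, z) = -1 (m(o, z) = -4 + 3 = -1)
d(P) = 2*P/(-1 + P) (d(P) = (P + P)/(P - 1) = (2*P)/(-1 + P) = 2*P/(-1 + P))
R(l) = 16*l/3 (R(l) = (l + l)*(2*4/(-1 + 4)) = (2*l)*(2*4/3) = (2*l)*(2*4*(⅓)) = (2*l)*(8/3) = 16*l/3)
10503 + √(-8691 + R(-113)) = 10503 + √(-8691 + (16/3)*(-113)) = 10503 + √(-8691 - 1808/3) = 10503 + √(-27881/3) = 10503 + 7*I*√1707/3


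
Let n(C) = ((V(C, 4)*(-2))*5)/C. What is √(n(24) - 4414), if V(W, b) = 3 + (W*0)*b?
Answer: 29*I*√21/2 ≈ 66.447*I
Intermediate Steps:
V(W, b) = 3 (V(W, b) = 3 + 0*b = 3 + 0 = 3)
n(C) = -30/C (n(C) = ((3*(-2))*5)/C = (-6*5)/C = -30/C)
√(n(24) - 4414) = √(-30/24 - 4414) = √(-30*1/24 - 4414) = √(-5/4 - 4414) = √(-17661/4) = 29*I*√21/2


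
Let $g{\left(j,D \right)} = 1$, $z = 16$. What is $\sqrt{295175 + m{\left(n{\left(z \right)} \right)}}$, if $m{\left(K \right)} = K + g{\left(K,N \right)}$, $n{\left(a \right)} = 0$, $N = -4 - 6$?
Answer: $14 \sqrt{1506} \approx 543.3$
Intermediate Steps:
$N = -10$
$m{\left(K \right)} = 1 + K$ ($m{\left(K \right)} = K + 1 = 1 + K$)
$\sqrt{295175 + m{\left(n{\left(z \right)} \right)}} = \sqrt{295175 + \left(1 + 0\right)} = \sqrt{295175 + 1} = \sqrt{295176} = 14 \sqrt{1506}$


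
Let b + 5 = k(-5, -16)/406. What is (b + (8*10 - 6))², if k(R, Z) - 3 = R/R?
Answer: 196252081/41209 ≈ 4762.4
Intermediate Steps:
k(R, Z) = 4 (k(R, Z) = 3 + R/R = 3 + 1 = 4)
b = -1013/203 (b = -5 + 4/406 = -5 + 4*(1/406) = -5 + 2/203 = -1013/203 ≈ -4.9902)
(b + (8*10 - 6))² = (-1013/203 + (8*10 - 6))² = (-1013/203 + (80 - 6))² = (-1013/203 + 74)² = (14009/203)² = 196252081/41209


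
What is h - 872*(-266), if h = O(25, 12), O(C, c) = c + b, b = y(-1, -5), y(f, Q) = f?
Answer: 231963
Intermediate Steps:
b = -1
O(C, c) = -1 + c (O(C, c) = c - 1 = -1 + c)
h = 11 (h = -1 + 12 = 11)
h - 872*(-266) = 11 - 872*(-266) = 11 + 231952 = 231963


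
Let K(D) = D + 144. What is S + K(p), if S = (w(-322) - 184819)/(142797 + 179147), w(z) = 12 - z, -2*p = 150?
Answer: 3147093/45992 ≈ 68.427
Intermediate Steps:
p = -75 (p = -½*150 = -75)
K(D) = 144 + D
S = -26355/45992 (S = ((12 - 1*(-322)) - 184819)/(142797 + 179147) = ((12 + 322) - 184819)/321944 = (334 - 184819)*(1/321944) = -184485*1/321944 = -26355/45992 ≈ -0.57303)
S + K(p) = -26355/45992 + (144 - 75) = -26355/45992 + 69 = 3147093/45992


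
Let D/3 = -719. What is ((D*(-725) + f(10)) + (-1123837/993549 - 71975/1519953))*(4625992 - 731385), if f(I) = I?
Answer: 3065860826624664611360771/503382594399 ≈ 6.0905e+12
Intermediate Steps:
D = -2157 (D = 3*(-719) = -2157)
((D*(-725) + f(10)) + (-1123837/993549 - 71975/1519953))*(4625992 - 731385) = ((-2157*(-725) + 10) + (-1123837/993549 - 71975/1519953))*(4625992 - 731385) = ((1563825 + 10) + (-1123837*1/993549 - 71975*1/1519953))*3894607 = (1563835 + (-1123837/993549 - 71975/1519953))*3894607 = (1563835 - 593230036312/503382594399)*3894607 = (787206726281923853/503382594399)*3894607 = 3065860826624664611360771/503382594399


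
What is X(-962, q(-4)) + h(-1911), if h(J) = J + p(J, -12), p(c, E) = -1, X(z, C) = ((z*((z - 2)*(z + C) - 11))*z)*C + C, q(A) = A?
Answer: -3447141936204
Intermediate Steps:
X(z, C) = C + C*z²*(-11 + (-2 + z)*(C + z)) (X(z, C) = ((z*((-2 + z)*(C + z) - 11))*z)*C + C = ((z*(-11 + (-2 + z)*(C + z)))*z)*C + C = (z²*(-11 + (-2 + z)*(C + z)))*C + C = C*z²*(-11 + (-2 + z)*(C + z)) + C = C + C*z²*(-11 + (-2 + z)*(C + z)))
h(J) = -1 + J (h(J) = J - 1 = -1 + J)
X(-962, q(-4)) + h(-1911) = -4*(1 + (-962)⁴ - 11*(-962)² - 2*(-962)³ - 4*(-962)³ - 2*(-4)*(-962)²) + (-1 - 1911) = -4*(1 + 856446597136 - 11*925444 - 2*(-890277128) - 4*(-890277128) - 2*(-4)*925444) - 1912 = -4*(1 + 856446597136 - 10179884 + 1780554256 + 3561108512 + 7403552) - 1912 = -4*861785483573 - 1912 = -3447141934292 - 1912 = -3447141936204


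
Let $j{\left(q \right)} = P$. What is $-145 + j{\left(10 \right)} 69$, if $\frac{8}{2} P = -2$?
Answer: $- \frac{359}{2} \approx -179.5$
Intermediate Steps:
$P = - \frac{1}{2}$ ($P = \frac{1}{4} \left(-2\right) = - \frac{1}{2} \approx -0.5$)
$j{\left(q \right)} = - \frac{1}{2}$
$-145 + j{\left(10 \right)} 69 = -145 - \frac{69}{2} = - \frac{359}{2}$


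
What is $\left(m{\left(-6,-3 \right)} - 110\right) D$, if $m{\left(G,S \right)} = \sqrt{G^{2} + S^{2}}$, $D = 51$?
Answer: $-5610 + 153 \sqrt{5} \approx -5267.9$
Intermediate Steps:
$\left(m{\left(-6,-3 \right)} - 110\right) D = \left(\sqrt{\left(-6\right)^{2} + \left(-3\right)^{2}} - 110\right) 51 = \left(\sqrt{36 + 9} - 110\right) 51 = \left(\sqrt{45} - 110\right) 51 = \left(3 \sqrt{5} - 110\right) 51 = \left(-110 + 3 \sqrt{5}\right) 51 = -5610 + 153 \sqrt{5}$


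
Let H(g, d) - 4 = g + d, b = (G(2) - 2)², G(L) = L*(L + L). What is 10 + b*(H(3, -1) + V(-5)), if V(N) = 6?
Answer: 442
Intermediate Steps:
G(L) = 2*L² (G(L) = L*(2*L) = 2*L²)
b = 36 (b = (2*2² - 2)² = (2*4 - 2)² = (8 - 2)² = 6² = 36)
H(g, d) = 4 + d + g (H(g, d) = 4 + (g + d) = 4 + (d + g) = 4 + d + g)
10 + b*(H(3, -1) + V(-5)) = 10 + 36*((4 - 1 + 3) + 6) = 10 + 36*(6 + 6) = 10 + 36*12 = 10 + 432 = 442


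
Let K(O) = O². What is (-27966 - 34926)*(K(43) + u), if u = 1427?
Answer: -206034192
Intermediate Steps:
(-27966 - 34926)*(K(43) + u) = (-27966 - 34926)*(43² + 1427) = -62892*(1849 + 1427) = -62892*3276 = -206034192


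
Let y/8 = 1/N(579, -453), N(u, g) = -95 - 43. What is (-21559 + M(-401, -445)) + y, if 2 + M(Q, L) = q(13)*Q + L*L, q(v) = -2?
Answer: 12231350/69 ≈ 1.7727e+5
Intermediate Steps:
N(u, g) = -138
M(Q, L) = -2 + L² - 2*Q (M(Q, L) = -2 + (-2*Q + L*L) = -2 + (-2*Q + L²) = -2 + (L² - 2*Q) = -2 + L² - 2*Q)
y = -4/69 (y = 8/(-138) = 8*(-1/138) = -4/69 ≈ -0.057971)
(-21559 + M(-401, -445)) + y = (-21559 + (-2 + (-445)² - 2*(-401))) - 4/69 = (-21559 + (-2 + 198025 + 802)) - 4/69 = (-21559 + 198825) - 4/69 = 177266 - 4/69 = 12231350/69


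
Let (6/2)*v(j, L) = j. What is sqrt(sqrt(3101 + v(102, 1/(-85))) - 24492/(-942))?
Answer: sqrt(26 + sqrt(3135)) ≈ 9.0549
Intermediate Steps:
v(j, L) = j/3
sqrt(sqrt(3101 + v(102, 1/(-85))) - 24492/(-942)) = sqrt(sqrt(3101 + (1/3)*102) - 24492/(-942)) = sqrt(sqrt(3101 + 34) - 24492*(-1/942)) = sqrt(sqrt(3135) + 26) = sqrt(26 + sqrt(3135))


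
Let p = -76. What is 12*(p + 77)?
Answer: 12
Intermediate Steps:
12*(p + 77) = 12*(-76 + 77) = 12*1 = 12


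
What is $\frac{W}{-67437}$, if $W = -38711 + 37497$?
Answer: $\frac{1214}{67437} \approx 0.018002$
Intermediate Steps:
$W = -1214$
$\frac{W}{-67437} = - \frac{1214}{-67437} = \left(-1214\right) \left(- \frac{1}{67437}\right) = \frac{1214}{67437}$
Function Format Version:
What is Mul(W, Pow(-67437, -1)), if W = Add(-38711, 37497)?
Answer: Rational(1214, 67437) ≈ 0.018002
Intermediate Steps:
W = -1214
Mul(W, Pow(-67437, -1)) = Mul(-1214, Pow(-67437, -1)) = Mul(-1214, Rational(-1, 67437)) = Rational(1214, 67437)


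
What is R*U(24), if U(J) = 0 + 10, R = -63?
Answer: -630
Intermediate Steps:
U(J) = 10
R*U(24) = -63*10 = -630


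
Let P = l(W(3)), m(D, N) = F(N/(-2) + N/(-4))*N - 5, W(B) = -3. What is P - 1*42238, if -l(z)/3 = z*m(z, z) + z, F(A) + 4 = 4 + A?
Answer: -169339/4 ≈ -42335.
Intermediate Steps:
F(A) = A (F(A) = -4 + (4 + A) = A)
m(D, N) = -5 - 3*N**2/4 (m(D, N) = (N/(-2) + N/(-4))*N - 5 = (N*(-1/2) + N*(-1/4))*N - 5 = (-N/2 - N/4)*N - 5 = (-3*N/4)*N - 5 = -3*N**2/4 - 5 = -5 - 3*N**2/4)
l(z) = -3*z - 3*z*(-5 - 3*z**2/4) (l(z) = -3*(z*(-5 - 3*z**2/4) + z) = -3*(z + z*(-5 - 3*z**2/4)) = -3*z - 3*z*(-5 - 3*z**2/4))
P = -387/4 (P = 12*(-3) + (9/4)*(-3)**3 = -36 + (9/4)*(-27) = -36 - 243/4 = -387/4 ≈ -96.750)
P - 1*42238 = -387/4 - 1*42238 = -387/4 - 42238 = -169339/4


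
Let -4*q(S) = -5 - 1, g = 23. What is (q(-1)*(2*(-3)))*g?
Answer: -207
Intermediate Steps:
q(S) = 3/2 (q(S) = -(-5 - 1)/4 = -1/4*(-6) = 3/2)
(q(-1)*(2*(-3)))*g = (3*(2*(-3))/2)*23 = ((3/2)*(-6))*23 = -9*23 = -207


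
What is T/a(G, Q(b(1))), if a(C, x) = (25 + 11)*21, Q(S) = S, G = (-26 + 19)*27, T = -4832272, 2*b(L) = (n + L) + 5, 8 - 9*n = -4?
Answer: -1208068/189 ≈ -6391.9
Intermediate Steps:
n = 4/3 (n = 8/9 - ⅑*(-4) = 8/9 + 4/9 = 4/3 ≈ 1.3333)
b(L) = 19/6 + L/2 (b(L) = ((4/3 + L) + 5)/2 = (19/3 + L)/2 = 19/6 + L/2)
G = -189 (G = -7*27 = -189)
a(C, x) = 756 (a(C, x) = 36*21 = 756)
T/a(G, Q(b(1))) = -4832272/756 = -4832272*1/756 = -1208068/189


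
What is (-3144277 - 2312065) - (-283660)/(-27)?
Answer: -147604894/27 ≈ -5.4668e+6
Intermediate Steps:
(-3144277 - 2312065) - (-283660)/(-27) = -5456342 - (-283660)*(-1)/27 = -5456342 - 2182*130/27 = -5456342 - 283660/27 = -147604894/27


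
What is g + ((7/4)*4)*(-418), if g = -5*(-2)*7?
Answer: -2856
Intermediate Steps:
g = 70 (g = 10*7 = 70)
g + ((7/4)*4)*(-418) = 70 + ((7/4)*4)*(-418) = 70 + 7*(-418) = 70 - 2926 = -2856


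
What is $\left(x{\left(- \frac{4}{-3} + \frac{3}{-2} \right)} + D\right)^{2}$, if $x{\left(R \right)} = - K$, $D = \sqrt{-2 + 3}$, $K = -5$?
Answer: $36$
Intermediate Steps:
$D = 1$ ($D = \sqrt{1} = 1$)
$x{\left(R \right)} = 5$ ($x{\left(R \right)} = \left(-1\right) \left(-5\right) = 5$)
$\left(x{\left(- \frac{4}{-3} + \frac{3}{-2} \right)} + D\right)^{2} = \left(5 + 1\right)^{2} = 6^{2} = 36$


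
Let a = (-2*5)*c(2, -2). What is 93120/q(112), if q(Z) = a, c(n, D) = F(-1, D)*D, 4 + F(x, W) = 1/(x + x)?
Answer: -3104/3 ≈ -1034.7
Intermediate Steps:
F(x, W) = -4 + 1/(2*x) (F(x, W) = -4 + 1/(x + x) = -4 + 1/(2*x))
c(n, D) = -9*D/2 (c(n, D) = (-4 + (½)/(-1))*D = (-4 + (½)*(-1))*D = (-4 - ½)*D = -9*D/2)
a = -90 (a = (-2*5)*(-9/2*(-2)) = -10*9 = -90)
q(Z) = -90
93120/q(112) = 93120/(-90) = 93120*(-1/90) = -3104/3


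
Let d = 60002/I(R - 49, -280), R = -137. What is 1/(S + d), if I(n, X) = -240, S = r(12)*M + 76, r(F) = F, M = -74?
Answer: -120/127441 ≈ -0.00094161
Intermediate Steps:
S = -812 (S = 12*(-74) + 76 = -888 + 76 = -812)
d = -30001/120 (d = 60002/(-240) = 60002*(-1/240) = -30001/120 ≈ -250.01)
1/(S + d) = 1/(-812 - 30001/120) = 1/(-127441/120) = -120/127441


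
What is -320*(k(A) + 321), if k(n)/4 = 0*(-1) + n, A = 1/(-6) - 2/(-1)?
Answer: -315200/3 ≈ -1.0507e+5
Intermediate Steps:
A = 11/6 (A = 1*(-⅙) - 2*(-1) = -⅙ + 2 = 11/6 ≈ 1.8333)
k(n) = 4*n (k(n) = 4*(0*(-1) + n) = 4*(0 + n) = 4*n)
-320*(k(A) + 321) = -320*(4*(11/6) + 321) = -320*(22/3 + 321) = -320*985/3 = -315200/3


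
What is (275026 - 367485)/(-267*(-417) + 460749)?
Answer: -92459/572088 ≈ -0.16162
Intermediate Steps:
(275026 - 367485)/(-267*(-417) + 460749) = -92459/(111339 + 460749) = -92459/572088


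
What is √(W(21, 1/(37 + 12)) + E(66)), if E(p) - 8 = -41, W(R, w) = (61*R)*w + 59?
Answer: √2555/7 ≈ 7.2210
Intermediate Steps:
W(R, w) = 59 + 61*R*w (W(R, w) = 61*R*w + 59 = 59 + 61*R*w)
E(p) = -33 (E(p) = 8 - 41 = -33)
√(W(21, 1/(37 + 12)) + E(66)) = √((59 + 61*21/(37 + 12)) - 33) = √((59 + 61*21/49) - 33) = √((59 + 61*21*(1/49)) - 33) = √((59 + 183/7) - 33) = √(596/7 - 33) = √(365/7) = √2555/7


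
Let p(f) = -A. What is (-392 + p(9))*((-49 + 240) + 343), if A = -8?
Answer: -205056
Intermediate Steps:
p(f) = 8 (p(f) = -1*(-8) = 8)
(-392 + p(9))*((-49 + 240) + 343) = (-392 + 8)*((-49 + 240) + 343) = -384*(191 + 343) = -384*534 = -205056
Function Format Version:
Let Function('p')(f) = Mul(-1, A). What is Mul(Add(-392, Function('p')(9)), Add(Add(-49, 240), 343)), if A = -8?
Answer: -205056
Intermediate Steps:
Function('p')(f) = 8 (Function('p')(f) = Mul(-1, -8) = 8)
Mul(Add(-392, Function('p')(9)), Add(Add(-49, 240), 343)) = Mul(Add(-392, 8), Add(Add(-49, 240), 343)) = Mul(-384, Add(191, 343)) = Mul(-384, 534) = -205056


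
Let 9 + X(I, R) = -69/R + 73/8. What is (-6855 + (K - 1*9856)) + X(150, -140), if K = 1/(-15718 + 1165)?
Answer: -9727447693/582120 ≈ -16710.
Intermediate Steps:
K = -1/14553 (K = 1/(-14553) = -1/14553 ≈ -6.8714e-5)
X(I, R) = ⅛ - 69/R (X(I, R) = -9 + (-69/R + 73/8) = -9 + (73/8 - 69/R) = ⅛ - 69/R)
(-6855 + (K - 1*9856)) + X(150, -140) = (-6855 + (-1/14553 - 1*9856)) + (⅛)*(-552 - 140)/(-140) = (-6855 + (-1/14553 - 9856)) + (⅛)*(-1/140)*(-692) = (-6855 - 143434369/14553) + 173/280 = -243195184/14553 + 173/280 = -9727447693/582120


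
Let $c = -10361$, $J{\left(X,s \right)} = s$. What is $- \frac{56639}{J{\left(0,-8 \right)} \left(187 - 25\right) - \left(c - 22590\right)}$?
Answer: $- \frac{56639}{31655} \approx -1.7893$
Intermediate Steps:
$- \frac{56639}{J{\left(0,-8 \right)} \left(187 - 25\right) - \left(c - 22590\right)} = - \frac{56639}{- 8 \left(187 - 25\right) - \left(-10361 - 22590\right)} = - \frac{56639}{\left(-8\right) 162 - -32951} = - \frac{56639}{-1296 + 32951} = - \frac{56639}{31655}$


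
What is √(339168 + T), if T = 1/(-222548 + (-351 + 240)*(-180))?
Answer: √3479337513707566/101284 ≈ 582.38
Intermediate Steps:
T = -1/202568 (T = 1/(-222548 - 111*(-180)) = 1/(-222548 + 19980) = 1/(-202568) = -1/202568 ≈ -4.9366e-6)
√(339168 + T) = √(339168 - 1/202568) = √(68704583423/202568) = √3479337513707566/101284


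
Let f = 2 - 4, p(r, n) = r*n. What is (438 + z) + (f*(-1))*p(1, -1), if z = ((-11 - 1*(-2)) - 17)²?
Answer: 1112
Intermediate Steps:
p(r, n) = n*r
f = -2
z = 676 (z = ((-11 + 2) - 17)² = (-9 - 17)² = (-26)² = 676)
(438 + z) + (f*(-1))*p(1, -1) = (438 + 676) + (-2*(-1))*(-1*1) = 1114 + 2*(-1) = 1114 - 2 = 1112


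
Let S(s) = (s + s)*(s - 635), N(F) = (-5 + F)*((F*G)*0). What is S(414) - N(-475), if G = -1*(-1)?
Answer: -182988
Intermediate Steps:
G = 1
N(F) = 0 (N(F) = (-5 + F)*((F*1)*0) = (-5 + F)*(F*0) = (-5 + F)*0 = 0)
S(s) = 2*s*(-635 + s) (S(s) = (2*s)*(-635 + s) = 2*s*(-635 + s))
S(414) - N(-475) = 2*414*(-635 + 414) - 1*0 = 2*414*(-221) + 0 = -182988 + 0 = -182988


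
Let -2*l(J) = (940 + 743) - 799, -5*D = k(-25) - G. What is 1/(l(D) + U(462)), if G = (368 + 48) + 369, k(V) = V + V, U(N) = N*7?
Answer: 1/2792 ≈ 0.00035817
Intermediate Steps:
U(N) = 7*N
k(V) = 2*V
G = 785 (G = 416 + 369 = 785)
D = 167 (D = -(2*(-25) - 1*785)/5 = -(-50 - 785)/5 = -1/5*(-835) = 167)
l(J) = -442 (l(J) = -((940 + 743) - 799)/2 = -(1683 - 799)/2 = -1/2*884 = -442)
1/(l(D) + U(462)) = 1/(-442 + 7*462) = 1/(-442 + 3234) = 1/2792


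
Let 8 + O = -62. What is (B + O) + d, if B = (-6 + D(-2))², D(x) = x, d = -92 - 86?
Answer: -184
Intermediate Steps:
d = -178
O = -70 (O = -8 - 62 = -70)
B = 64 (B = (-6 - 2)² = (-8)² = 64)
(B + O) + d = (64 - 70) - 178 = -6 - 178 = -184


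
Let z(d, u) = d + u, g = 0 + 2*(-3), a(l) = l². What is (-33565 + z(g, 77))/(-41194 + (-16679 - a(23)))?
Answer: 16747/29201 ≈ 0.57351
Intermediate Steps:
g = -6 (g = 0 - 6 = -6)
(-33565 + z(g, 77))/(-41194 + (-16679 - a(23))) = (-33565 + (-6 + 77))/(-41194 + (-16679 - 1*23²)) = (-33565 + 71)/(-41194 + (-16679 - 1*529)) = -33494/(-41194 + (-16679 - 529)) = -33494/(-41194 - 17208) = -33494/(-58402) = -33494*(-1/58402) = 16747/29201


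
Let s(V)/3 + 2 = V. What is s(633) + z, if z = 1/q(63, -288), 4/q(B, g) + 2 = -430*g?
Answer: 65705/2 ≈ 32853.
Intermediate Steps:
q(B, g) = 4/(-2 - 430*g)
s(V) = -6 + 3*V
z = 61919/2 (z = 1/(-2/(1 + 215*(-288))) = 1/(-2/(1 - 61920)) = 1/(-2/(-61919)) = 1/(-2*(-1/61919)) = 1/(2/61919) = 61919/2 ≈ 30960.)
s(633) + z = (-6 + 3*633) + 61919/2 = (-6 + 1899) + 61919/2 = 1893 + 61919/2 = 65705/2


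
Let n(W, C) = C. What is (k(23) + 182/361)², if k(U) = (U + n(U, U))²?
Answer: 583784627364/130321 ≈ 4.4796e+6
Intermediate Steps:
k(U) = 4*U² (k(U) = (U + U)² = (2*U)² = 4*U²)
(k(23) + 182/361)² = (4*23² + 182/361)² = (4*529 + 182*(1/361))² = (2116 + 182/361)² = (764058/361)² = 583784627364/130321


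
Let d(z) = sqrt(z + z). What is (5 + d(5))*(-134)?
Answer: -670 - 134*sqrt(10) ≈ -1093.7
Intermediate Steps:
d(z) = sqrt(2)*sqrt(z) (d(z) = sqrt(2*z) = sqrt(2)*sqrt(z))
(5 + d(5))*(-134) = (5 + sqrt(2)*sqrt(5))*(-134) = (5 + sqrt(10))*(-134) = -670 - 134*sqrt(10)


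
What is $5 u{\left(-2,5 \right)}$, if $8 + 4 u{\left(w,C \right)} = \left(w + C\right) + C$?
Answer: $0$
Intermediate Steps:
$u{\left(w,C \right)} = -2 + \frac{C}{2} + \frac{w}{4}$ ($u{\left(w,C \right)} = -2 + \frac{\left(w + C\right) + C}{4} = -2 + \frac{\left(C + w\right) + C}{4} = -2 + \frac{w + 2 C}{4} = -2 + \left(\frac{C}{2} + \frac{w}{4}\right) = -2 + \frac{C}{2} + \frac{w}{4}$)
$5 u{\left(-2,5 \right)} = 5 \left(-2 + \frac{1}{2} \cdot 5 + \frac{1}{4} \left(-2\right)\right) = 5 \left(-2 + \frac{5}{2} - \frac{1}{2}\right) = 5 \cdot 0 = 0$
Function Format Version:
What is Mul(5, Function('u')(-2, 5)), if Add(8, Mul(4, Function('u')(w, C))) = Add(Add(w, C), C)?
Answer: 0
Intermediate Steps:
Function('u')(w, C) = Add(-2, Mul(Rational(1, 2), C), Mul(Rational(1, 4), w)) (Function('u')(w, C) = Add(-2, Mul(Rational(1, 4), Add(Add(w, C), C))) = Add(-2, Mul(Rational(1, 4), Add(Add(C, w), C))) = Add(-2, Mul(Rational(1, 4), Add(w, Mul(2, C)))) = Add(-2, Add(Mul(Rational(1, 2), C), Mul(Rational(1, 4), w))) = Add(-2, Mul(Rational(1, 2), C), Mul(Rational(1, 4), w)))
Mul(5, Function('u')(-2, 5)) = Mul(5, Add(-2, Mul(Rational(1, 2), 5), Mul(Rational(1, 4), -2))) = Mul(5, Add(-2, Rational(5, 2), Rational(-1, 2))) = Mul(5, 0) = 0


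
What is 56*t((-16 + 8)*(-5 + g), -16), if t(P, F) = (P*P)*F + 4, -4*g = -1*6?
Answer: -702240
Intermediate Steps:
g = 3/2 (g = -(-1)*6/4 = -¼*(-6) = 3/2 ≈ 1.5000)
t(P, F) = 4 + F*P² (t(P, F) = P²*F + 4 = F*P² + 4 = 4 + F*P²)
56*t((-16 + 8)*(-5 + g), -16) = 56*(4 - 16*(-16 + 8)²*(-5 + 3/2)²) = 56*(4 - 16*(-8*(-7/2))²) = 56*(4 - 16*28²) = 56*(4 - 16*784) = 56*(4 - 12544) = 56*(-12540) = -702240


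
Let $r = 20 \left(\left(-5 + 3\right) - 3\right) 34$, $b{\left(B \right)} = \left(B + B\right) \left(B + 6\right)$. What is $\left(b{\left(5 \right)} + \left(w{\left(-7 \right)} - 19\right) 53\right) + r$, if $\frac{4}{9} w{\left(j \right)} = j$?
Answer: $- \frac{20527}{4} \approx -5131.8$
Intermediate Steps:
$w{\left(j \right)} = \frac{9 j}{4}$
$b{\left(B \right)} = 2 B \left(6 + B\right)$
$r = -3400$ ($r = 20 \left(-2 - 3\right) 34 = 20 \left(-5\right) 34 = \left(-100\right) 34 = -3400$)
$\left(b{\left(5 \right)} + \left(w{\left(-7 \right)} - 19\right) 53\right) + r = \left(2 \cdot 5 \left(6 + 5\right) + \left(\frac{9}{4} \left(-7\right) - 19\right) 53\right) - 3400 = \left(2 \cdot 5 \cdot 11 + \left(- \frac{63}{4} - 19\right) 53\right) - 3400 = \left(110 - \frac{7367}{4}\right) - 3400 = - \frac{6927}{4} - 3400 = - \frac{20527}{4}$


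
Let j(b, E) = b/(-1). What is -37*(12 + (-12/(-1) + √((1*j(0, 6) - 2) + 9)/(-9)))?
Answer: -888 + 37*√7/9 ≈ -877.12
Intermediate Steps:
j(b, E) = -b (j(b, E) = b*(-1) = -b)
-37*(12 + (-12/(-1) + √((1*j(0, 6) - 2) + 9)/(-9))) = -37*(12 + (-12/(-1) + √((1*(-1*0) - 2) + 9)/(-9))) = -37*(12 + (-12*(-1) + √((1*0 - 2) + 9)*(-⅑))) = -37*(12 + (12 + √((0 - 2) + 9)*(-⅑))) = -37*(12 + (12 + √(-2 + 9)*(-⅑))) = -37*(12 + (12 + √7*(-⅑))) = -37*(12 + (12 - √7/9)) = -37*(24 - √7/9) = -888 + 37*√7/9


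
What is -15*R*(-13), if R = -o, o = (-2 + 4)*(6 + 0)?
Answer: -2340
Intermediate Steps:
o = 12 (o = 2*6 = 12)
R = -12 (R = -1*12 = -12)
-15*R*(-13) = -15*(-12)*(-13) = 180*(-13) = -2340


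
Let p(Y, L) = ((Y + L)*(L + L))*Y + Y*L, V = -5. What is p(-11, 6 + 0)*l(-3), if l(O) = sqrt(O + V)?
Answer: 1188*I*sqrt(2) ≈ 1680.1*I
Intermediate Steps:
p(Y, L) = L*Y + 2*L*Y*(L + Y) (p(Y, L) = ((L + Y)*(2*L))*Y + L*Y = (2*L*(L + Y))*Y + L*Y = 2*L*Y*(L + Y) + L*Y = L*Y + 2*L*Y*(L + Y))
l(O) = sqrt(-5 + O) (l(O) = sqrt(O - 5) = sqrt(-5 + O))
p(-11, 6 + 0)*l(-3) = ((6 + 0)*(-11)*(1 + 2*(6 + 0) + 2*(-11)))*sqrt(-5 - 3) = (6*(-11)*(1 + 2*6 - 22))*sqrt(-8) = (6*(-11)*(1 + 12 - 22))*(2*I*sqrt(2)) = (6*(-11)*(-9))*(2*I*sqrt(2)) = 594*(2*I*sqrt(2)) = 1188*I*sqrt(2)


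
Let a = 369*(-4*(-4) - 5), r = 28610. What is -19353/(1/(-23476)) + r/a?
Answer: 1844129671262/4059 ≈ 4.5433e+8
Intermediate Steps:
a = 4059 (a = 369*(16 - 5) = 369*11 = 4059)
-19353/(1/(-23476)) + r/a = -19353/(1/(-23476)) + 28610/4059 = -19353/(-1/23476) + 28610*(1/4059) = -19353*(-23476) + 28610/4059 = 454331028 + 28610/4059 = 1844129671262/4059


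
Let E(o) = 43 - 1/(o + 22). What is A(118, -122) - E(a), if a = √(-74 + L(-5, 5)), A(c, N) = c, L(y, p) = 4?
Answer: 20786/277 - I*√70/554 ≈ 75.04 - 0.015102*I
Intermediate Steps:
a = I*√70 (a = √(-74 + 4) = √(-70) = I*√70 ≈ 8.3666*I)
E(o) = 43 - 1/(22 + o)
A(118, -122) - E(a) = 118 - (945 + 43*(I*√70))/(22 + I*√70) = 118 - (945 + 43*I*√70)/(22 + I*√70)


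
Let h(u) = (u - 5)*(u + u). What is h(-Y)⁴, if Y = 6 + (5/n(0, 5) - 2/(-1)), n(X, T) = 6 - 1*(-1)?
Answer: 18815867877851136/5764801 ≈ 3.2639e+9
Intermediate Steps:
n(X, T) = 7 (n(X, T) = 6 + 1 = 7)
Y = 61/7 (Y = 6 + (5/7 - 2/(-1)) = 6 + (5*(⅐) - 2*(-1)) = 6 + (5/7 + 2) = 6 + 19/7 = 61/7 ≈ 8.7143)
h(u) = 2*u*(-5 + u) (h(u) = (-5 + u)*(2*u) = 2*u*(-5 + u))
h(-Y)⁴ = (2*(-1*61/7)*(-5 - 1*61/7))⁴ = (2*(-61/7)*(-5 - 61/7))⁴ = (2*(-61/7)*(-96/7))⁴ = (11712/49)⁴ = 18815867877851136/5764801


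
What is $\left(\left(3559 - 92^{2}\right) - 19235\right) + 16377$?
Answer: $-7763$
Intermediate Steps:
$\left(\left(3559 - 92^{2}\right) - 19235\right) + 16377 = \left(\left(3559 - 8464\right) - 19235\right) + 16377 = \left(-4905 - 19235\right) + 16377 = -24140 + 16377 = -7763$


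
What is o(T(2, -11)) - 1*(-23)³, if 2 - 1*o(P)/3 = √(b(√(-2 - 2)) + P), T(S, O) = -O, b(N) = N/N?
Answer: 12173 - 6*√3 ≈ 12163.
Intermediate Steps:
b(N) = 1
o(P) = 6 - 3*√(1 + P)
o(T(2, -11)) - 1*(-23)³ = (6 - 3*√(1 - 1*(-11))) - 1*(-23)³ = (6 - 3*√(1 + 11)) - 1*(-12167) = (6 - 6*√3) + 12167 = 12173 - 6*√3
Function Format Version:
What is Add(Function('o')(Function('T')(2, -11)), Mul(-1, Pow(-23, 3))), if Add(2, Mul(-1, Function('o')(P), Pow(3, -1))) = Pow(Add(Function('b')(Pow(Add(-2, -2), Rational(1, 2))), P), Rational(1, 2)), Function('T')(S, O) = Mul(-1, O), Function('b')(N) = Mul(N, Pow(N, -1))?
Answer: Add(12173, Mul(-6, Pow(3, Rational(1, 2)))) ≈ 12163.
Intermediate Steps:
Function('b')(N) = 1
Function('o')(P) = Add(6, Mul(-3, Pow(Add(1, P), Rational(1, 2))))
Add(Function('o')(Function('T')(2, -11)), Mul(-1, Pow(-23, 3))) = Add(Add(6, Mul(-3, Pow(Add(1, Mul(-1, -11)), Rational(1, 2)))), Mul(-1, Pow(-23, 3))) = Add(Add(6, Mul(-3, Pow(Add(1, 11), Rational(1, 2)))), Mul(-1, -12167)) = Add(Add(6, Mul(-3, Pow(12, Rational(1, 2)))), 12167) = Add(Add(6, Mul(-3, Mul(2, Pow(3, Rational(1, 2))))), 12167) = Add(Add(6, Mul(-6, Pow(3, Rational(1, 2)))), 12167) = Add(12173, Mul(-6, Pow(3, Rational(1, 2))))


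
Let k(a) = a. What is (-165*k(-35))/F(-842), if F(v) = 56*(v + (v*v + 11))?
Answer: 825/5665064 ≈ 0.00014563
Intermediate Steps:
F(v) = 616 + 56*v + 56*v**2 (F(v) = 56*(v + (v**2 + 11)) = 56*(v + (11 + v**2)) = 56*(11 + v + v**2) = 616 + 56*v + 56*v**2)
(-165*k(-35))/F(-842) = (-165*(-35))/(616 + 56*(-842) + 56*(-842)**2) = 5775/(616 - 47152 + 56*708964) = 5775/(616 - 47152 + 39701984) = 5775/39655448 = 5775*(1/39655448) = 825/5665064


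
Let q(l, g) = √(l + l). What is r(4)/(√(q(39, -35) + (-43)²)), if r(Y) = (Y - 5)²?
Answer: (1849 + √78)^(-½) ≈ 0.023200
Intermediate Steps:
q(l, g) = √2*√l (q(l, g) = √(2*l) = √2*√l)
r(Y) = (-5 + Y)²
r(4)/(√(q(39, -35) + (-43)²)) = (-5 + 4)²/(√(√2*√39 + (-43)²)) = (-1)²/(√(√78 + 1849)) = 1/√(1849 + √78) = (1849 + √78)^(-½)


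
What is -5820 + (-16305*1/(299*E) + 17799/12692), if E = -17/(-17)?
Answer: -22287985719/3794908 ≈ -5873.1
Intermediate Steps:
E = 1 (E = -17*(-1/17) = 1)
-5820 + (-16305*1/(299*E) + 17799/12692) = -5820 + (-16305/((1*(-13))*(-23)) + 17799/12692) = -5820 + (-16305/((-13*(-23))) + 17799*(1/12692)) = -5820 + (-16305/299 + 17799/12692) = -5820 - 201621159/3794908 = -22287985719/3794908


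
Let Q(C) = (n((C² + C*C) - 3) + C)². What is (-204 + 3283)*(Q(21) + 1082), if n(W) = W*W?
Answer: 1838183220796754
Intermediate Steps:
n(W) = W²
Q(C) = (C + (-3 + 2*C²)²)² (Q(C) = (((C² + C*C) - 3)² + C)² = (((C² + C²) - 3)² + C)² = ((2*C² - 3)² + C)² = ((-3 + 2*C²)² + C)² = (C + (-3 + 2*C²)²)²)
(-204 + 3283)*(Q(21) + 1082) = (-204 + 3283)*((21 + (-3 + 2*21²)²)² + 1082) = 3079*((21 + (-3 + 2*441)²)² + 1082) = 3079*((21 + (-3 + 882)²)² + 1082) = 3079*((21 + 879²)² + 1082) = 3079*((21 + 772641)² + 1082) = 3079*(772662² + 1082) = 3079*(597006566244 + 1082) = 3079*597006567326 = 1838183220796754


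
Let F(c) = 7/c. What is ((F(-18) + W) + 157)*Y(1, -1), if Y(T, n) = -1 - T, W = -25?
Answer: -2369/9 ≈ -263.22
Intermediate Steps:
((F(-18) + W) + 157)*Y(1, -1) = ((7/(-18) - 25) + 157)*(-1 - 1*1) = ((7*(-1/18) - 25) + 157)*(-1 - 1) = ((-7/18 - 25) + 157)*(-2) = (-457/18 + 157)*(-2) = (2369/18)*(-2) = -2369/9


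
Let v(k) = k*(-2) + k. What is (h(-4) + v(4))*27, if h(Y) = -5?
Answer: -243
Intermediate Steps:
v(k) = -k (v(k) = -2*k + k = -k)
(h(-4) + v(4))*27 = (-5 - 1*4)*27 = (-5 - 4)*27 = -9*27 = -243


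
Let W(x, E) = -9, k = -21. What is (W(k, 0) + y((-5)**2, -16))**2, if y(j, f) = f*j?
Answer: 167281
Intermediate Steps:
(W(k, 0) + y((-5)**2, -16))**2 = (-9 - 16*(-5)**2)**2 = (-9 - 16*25)**2 = (-9 - 400)**2 = (-409)**2 = 167281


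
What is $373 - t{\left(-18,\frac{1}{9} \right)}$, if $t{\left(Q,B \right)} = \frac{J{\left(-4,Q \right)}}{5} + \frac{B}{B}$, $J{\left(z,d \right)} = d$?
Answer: $\frac{1878}{5} \approx 375.6$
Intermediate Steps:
$t{\left(Q,B \right)} = 1 + \frac{Q}{5}$ ($t{\left(Q,B \right)} = \frac{Q}{5} + \frac{B}{B} = Q \frac{1}{5} + 1 = \frac{Q}{5} + 1 = 1 + \frac{Q}{5}$)
$373 - t{\left(-18,\frac{1}{9} \right)} = 373 - \left(1 + \frac{1}{5} \left(-18\right)\right) = 373 - \left(1 - \frac{18}{5}\right) = 373 - - \frac{13}{5} = 373 + \frac{13}{5} = \frac{1878}{5}$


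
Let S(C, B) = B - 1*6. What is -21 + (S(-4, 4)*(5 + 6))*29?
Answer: -659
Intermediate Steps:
S(C, B) = -6 + B (S(C, B) = B - 6 = -6 + B)
-21 + (S(-4, 4)*(5 + 6))*29 = -21 + ((-6 + 4)*(5 + 6))*29 = -21 - 2*11*29 = -21 - 22*29 = -21 - 638 = -659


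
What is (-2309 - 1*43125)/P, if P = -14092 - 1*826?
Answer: 22717/7459 ≈ 3.0456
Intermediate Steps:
P = -14918 (P = -14092 - 826 = -14918)
(-2309 - 1*43125)/P = (-2309 - 1*43125)/(-14918) = (-2309 - 43125)*(-1/14918) = -45434*(-1/14918) = 22717/7459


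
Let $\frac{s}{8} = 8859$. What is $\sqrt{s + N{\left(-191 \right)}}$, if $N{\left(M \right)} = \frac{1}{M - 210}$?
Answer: $\frac{\sqrt{11396288071}}{401} \approx 266.22$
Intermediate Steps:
$N{\left(M \right)} = \frac{1}{-210 + M}$
$s = 70872$ ($s = 8 \cdot 8859 = 70872$)
$\sqrt{s + N{\left(-191 \right)}} = \sqrt{70872 + \frac{1}{-210 - 191}} = \sqrt{70872 + \frac{1}{-401}} = \sqrt{70872 - \frac{1}{401}} = \sqrt{\frac{28419671}{401}} = \frac{\sqrt{11396288071}}{401}$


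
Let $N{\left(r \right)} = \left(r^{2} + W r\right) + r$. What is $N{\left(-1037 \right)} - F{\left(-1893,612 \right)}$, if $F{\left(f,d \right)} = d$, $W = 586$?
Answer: $466038$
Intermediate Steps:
$N{\left(r \right)} = r^{2} + 587 r$ ($N{\left(r \right)} = \left(r^{2} + 586 r\right) + r = r^{2} + 587 r$)
$N{\left(-1037 \right)} - F{\left(-1893,612 \right)} = - 1037 \left(587 - 1037\right) - 612 = \left(-1037\right) \left(-450\right) - 612 = 466650 - 612 = 466038$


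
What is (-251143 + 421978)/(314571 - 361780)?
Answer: -170835/47209 ≈ -3.6187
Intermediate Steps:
(-251143 + 421978)/(314571 - 361780) = 170835/(-47209) = 170835*(-1/47209) = -170835/47209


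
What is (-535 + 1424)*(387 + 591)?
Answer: 869442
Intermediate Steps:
(-535 + 1424)*(387 + 591) = 889*978 = 869442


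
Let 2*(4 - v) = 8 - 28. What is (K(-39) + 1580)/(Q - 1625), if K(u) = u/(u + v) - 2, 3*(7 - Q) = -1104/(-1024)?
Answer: -842432/863125 ≈ -0.97603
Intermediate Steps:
Q = 425/64 (Q = 7 - (-368)/(-1024) = 7 - (-368)*(-1)/1024 = 7 - 1/3*69/64 = 7 - 23/64 = 425/64 ≈ 6.6406)
v = 14 (v = 4 - (8 - 28)/2 = 4 - 1/2*(-20) = 4 + 10 = 14)
K(u) = -2 + u/(14 + u) (K(u) = u/(u + 14) - 2 = u/(14 + u) - 2 = -2 + u/(14 + u))
(K(-39) + 1580)/(Q - 1625) = ((-28 - 1*(-39))/(14 - 39) + 1580)/(425/64 - 1625) = ((-28 + 39)/(-25) + 1580)/(-103575/64) = (-1/25*11 + 1580)*(-64/103575) = (-11/25 + 1580)*(-64/103575) = (39489/25)*(-64/103575) = -842432/863125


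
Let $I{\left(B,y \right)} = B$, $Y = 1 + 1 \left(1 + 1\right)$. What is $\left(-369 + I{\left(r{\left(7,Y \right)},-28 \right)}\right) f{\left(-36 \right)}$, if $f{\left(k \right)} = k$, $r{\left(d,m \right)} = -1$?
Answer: $13320$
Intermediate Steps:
$Y = 3$ ($Y = 1 + 1 \cdot 2 = 1 + 2 = 3$)
$\left(-369 + I{\left(r{\left(7,Y \right)},-28 \right)}\right) f{\left(-36 \right)} = \left(-369 - 1\right) \left(-36\right) = \left(-370\right) \left(-36\right) = 13320$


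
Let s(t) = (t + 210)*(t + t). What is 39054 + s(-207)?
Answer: 37812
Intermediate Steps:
s(t) = 2*t*(210 + t) (s(t) = (210 + t)*(2*t) = 2*t*(210 + t))
39054 + s(-207) = 39054 + 2*(-207)*(210 - 207) = 39054 + 2*(-207)*3 = 39054 - 1242 = 37812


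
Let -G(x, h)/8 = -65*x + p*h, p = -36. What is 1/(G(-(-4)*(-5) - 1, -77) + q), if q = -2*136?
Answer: -1/33368 ≈ -2.9969e-5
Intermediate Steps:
q = -272
G(x, h) = 288*h + 520*x (G(x, h) = -8*(-65*x - 36*h) = 288*h + 520*x)
1/(G(-(-4)*(-5) - 1, -77) + q) = 1/((288*(-77) + 520*(-(-4)*(-5) - 1)) - 272) = 1/((-22176 + 520*(-1*20 - 1)) - 272) = 1/((-22176 + 520*(-20 - 1)) - 272) = 1/((-22176 + 520*(-21)) - 272) = 1/((-22176 - 10920) - 272) = 1/(-33096 - 272) = 1/(-33368) = -1/33368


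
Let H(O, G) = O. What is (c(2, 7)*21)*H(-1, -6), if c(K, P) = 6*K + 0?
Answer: -252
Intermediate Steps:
c(K, P) = 6*K
(c(2, 7)*21)*H(-1, -6) = ((6*2)*21)*(-1) = (12*21)*(-1) = 252*(-1) = -252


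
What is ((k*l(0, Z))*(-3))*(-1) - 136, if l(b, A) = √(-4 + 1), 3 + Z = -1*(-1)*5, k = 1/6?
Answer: -136 + I*√3/2 ≈ -136.0 + 0.86602*I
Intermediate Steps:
k = ⅙ ≈ 0.16667
Z = 2 (Z = -3 - 1*(-1)*5 = -3 + 1*5 = -3 + 5 = 2)
l(b, A) = I*√3 (l(b, A) = √(-3) = I*√3)
((k*l(0, Z))*(-3))*(-1) - 136 = (((I*√3)/6)*(-3))*(-1) - 136 = ((I*√3/6)*(-3))*(-1) - 136 = -I*√3/2*(-1) - 136 = I*√3/2 - 136 = -136 + I*√3/2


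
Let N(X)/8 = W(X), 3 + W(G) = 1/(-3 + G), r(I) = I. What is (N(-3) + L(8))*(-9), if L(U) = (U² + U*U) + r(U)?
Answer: -996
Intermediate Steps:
W(G) = -3 + 1/(-3 + G)
N(X) = 8*(10 - 3*X)/(-3 + X) (N(X) = 8*((10 - 3*X)/(-3 + X)) = 8*(10 - 3*X)/(-3 + X))
L(U) = U + 2*U² (L(U) = (U² + U*U) + U = (U² + U²) + U = 2*U² + U = U + 2*U²)
(N(-3) + L(8))*(-9) = (8*(10 - 3*(-3))/(-3 - 3) + 8*(1 + 2*8))*(-9) = (8*(10 + 9)/(-6) + 8*(1 + 16))*(-9) = (8*(-⅙)*19 + 8*17)*(-9) = (-76/3 + 136)*(-9) = (332/3)*(-9) = -996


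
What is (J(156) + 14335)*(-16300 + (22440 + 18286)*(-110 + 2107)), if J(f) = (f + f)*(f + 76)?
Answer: 7051427314318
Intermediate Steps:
J(f) = 2*f*(76 + f) (J(f) = (2*f)*(76 + f) = 2*f*(76 + f))
(J(156) + 14335)*(-16300 + (22440 + 18286)*(-110 + 2107)) = (2*156*(76 + 156) + 14335)*(-16300 + (22440 + 18286)*(-110 + 2107)) = (2*156*232 + 14335)*(-16300 + 40726*1997) = (72384 + 14335)*(-16300 + 81329822) = 86719*81313522 = 7051427314318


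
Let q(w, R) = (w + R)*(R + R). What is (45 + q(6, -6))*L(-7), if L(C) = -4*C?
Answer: 1260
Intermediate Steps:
q(w, R) = 2*R*(R + w) (q(w, R) = (R + w)*(2*R) = 2*R*(R + w))
(45 + q(6, -6))*L(-7) = (45 + 2*(-6)*(-6 + 6))*(-4*(-7)) = (45 + 2*(-6)*0)*28 = (45 + 0)*28 = 45*28 = 1260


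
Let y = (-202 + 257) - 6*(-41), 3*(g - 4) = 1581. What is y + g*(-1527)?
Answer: -810536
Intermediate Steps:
g = 531 (g = 4 + (1/3)*1581 = 4 + 527 = 531)
y = 301 (y = 55 + 246 = 301)
y + g*(-1527) = 301 + 531*(-1527) = 301 - 810837 = -810536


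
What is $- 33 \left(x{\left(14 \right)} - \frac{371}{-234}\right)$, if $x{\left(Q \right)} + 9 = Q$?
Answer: $- \frac{16951}{78} \approx -217.32$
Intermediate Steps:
$x{\left(Q \right)} = -9 + Q$
$- 33 \left(x{\left(14 \right)} - \frac{371}{-234}\right) = - 33 \left(\left(-9 + 14\right) - \frac{371}{-234}\right) = - 33 \left(5 - - \frac{371}{234}\right) = - 33 \left(5 + \frac{371}{234}\right) = \left(-33\right) \frac{1541}{234} = - \frac{16951}{78}$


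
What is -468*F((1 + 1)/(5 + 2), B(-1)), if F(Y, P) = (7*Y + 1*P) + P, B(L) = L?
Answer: 0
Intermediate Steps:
F(Y, P) = 2*P + 7*Y (F(Y, P) = (7*Y + P) + P = (P + 7*Y) + P = 2*P + 7*Y)
-468*F((1 + 1)/(5 + 2), B(-1)) = -468*(2*(-1) + 7*((1 + 1)/(5 + 2))) = -468*(-2 + 7*(2/7)) = -468*(-2 + 2) = -468*0 = 0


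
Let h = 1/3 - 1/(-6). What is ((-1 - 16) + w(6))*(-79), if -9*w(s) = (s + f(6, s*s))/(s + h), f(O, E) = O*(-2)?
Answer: 52061/39 ≈ 1334.9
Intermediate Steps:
f(O, E) = -2*O
h = ½ (h = 1*(⅓) - 1*(-⅙) = ⅓ + ⅙ = ½ ≈ 0.50000)
w(s) = -(-12 + s)/(9*(½ + s)) (w(s) = -(s - 2*6)/(9*(s + ½)) = -(s - 12)/(9*(½ + s)) = -(-12 + s)/(9*(½ + s)))
((-1 - 16) + w(6))*(-79) = ((-1 - 16) + 2*(12 - 1*6)/(9*(1 + 2*6)))*(-79) = (-17 + 2*(12 - 6)/(9*(1 + 12)))*(-79) = (-17 + (2/9)*6/13)*(-79) = (-17 + (2/9)*(1/13)*6)*(-79) = (-17 + 4/39)*(-79) = -659/39*(-79) = 52061/39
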